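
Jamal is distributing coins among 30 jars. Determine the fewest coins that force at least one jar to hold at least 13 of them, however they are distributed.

361

With 360 coins one could put exactly 12 in each of the 30 jars, and no jar would reach 13.
One more coin must land in a jar that already has 12, giving it 13.
So 30 × 12 + 1 = 361 coins are required.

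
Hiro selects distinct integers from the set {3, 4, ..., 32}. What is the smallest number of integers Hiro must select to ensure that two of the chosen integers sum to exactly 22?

23

A set avoiding the sum 22 can contain at most one of each pair {x, 22−x}, plus the 14 elements whose complement lies outside the range or equal to its own complement.
The integers 11, …, 32 (22 of them) are such a set: any two sum to at least 11+12 = 23 > 22.
Any 23rd integer completes one of the 8 pairs, so 23 choices force a sum of 22.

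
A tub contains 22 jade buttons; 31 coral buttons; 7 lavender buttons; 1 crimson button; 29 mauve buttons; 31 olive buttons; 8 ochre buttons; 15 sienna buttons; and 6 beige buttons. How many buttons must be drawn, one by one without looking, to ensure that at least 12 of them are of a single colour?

78

Put each drawn button into a box by colour. The largest draw with every box below 12 takes min(count, 11) from each colour; colours with fewer than 11 contribute all they have.
Σ min(cᵢ, 11) = 11 + 11 + 7 + 1 + 11 + 11 + 8 + 11 + 6 = 77.
Draw number 77 + 1 = 78 must push one box to 12.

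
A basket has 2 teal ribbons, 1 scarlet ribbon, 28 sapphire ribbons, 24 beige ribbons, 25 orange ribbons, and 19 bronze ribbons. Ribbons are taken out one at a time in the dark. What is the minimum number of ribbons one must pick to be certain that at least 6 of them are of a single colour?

24

An adversary could hand out at most 5 ribbons per colour (teal, scarlet run out sooner): 2 + 1 + 5 + 5 + 5 + 5 = 23 ribbons and still no colour has 6.
One more ribbon lands in a colour already at 5, so 24 draws are enough and 23 are not.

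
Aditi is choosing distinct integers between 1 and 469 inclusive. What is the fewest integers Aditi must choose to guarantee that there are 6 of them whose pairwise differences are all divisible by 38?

Integers whose pairwise differences are multiples of 38 are exactly those sharing a remainder mod 38. The 38 residue classes mod 38 are the pigeonholes.
With 190 integers one could put 5 in each residue class and have no class reach 6.
The 191st integer pushes some class to 6, so 38·5 + 1 = 191.

191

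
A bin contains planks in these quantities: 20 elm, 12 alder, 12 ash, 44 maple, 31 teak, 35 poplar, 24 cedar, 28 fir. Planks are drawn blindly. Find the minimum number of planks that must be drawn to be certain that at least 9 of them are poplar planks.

In the worst case for collecting poplar planks, every non-poplar plank comes out first.
There are 20 + 12 + 12 + 44 + 31 + 24 + 28 = 171 non-poplar planks altogether.
After those, each further plank must be poplar, so 171 + 9 = 180 draws guarantee 9 poplar planks.

180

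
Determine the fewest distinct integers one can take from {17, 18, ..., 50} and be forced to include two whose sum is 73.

Two chosen integers sum to 73 exactly when both halves of some pair {x, 73−x} with 23 ≤ x ≤ 73−x ≤ 50 are chosen — 14 such pairs.
The remaining 6 elements (those with no distinct partner in range) can never complete a 73-sum, so the worst case takes all of them and one from each pair: 6 + 14 = 20.
Pigeonhole: the 21st integer has to be the second member of some pair, so 20 + 1 = 21.

21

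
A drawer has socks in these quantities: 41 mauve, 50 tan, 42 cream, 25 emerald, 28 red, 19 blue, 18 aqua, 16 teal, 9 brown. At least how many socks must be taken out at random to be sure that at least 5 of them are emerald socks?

228

In the worst case for collecting emerald socks, every non-emerald sock comes out first.
There are 41 + 50 + 42 + 28 + 19 + 18 + 16 + 9 = 223 non-emerald socks altogether.
After those, each further sock must be emerald, so 223 + 5 = 228 draws guarantee 5 emerald socks.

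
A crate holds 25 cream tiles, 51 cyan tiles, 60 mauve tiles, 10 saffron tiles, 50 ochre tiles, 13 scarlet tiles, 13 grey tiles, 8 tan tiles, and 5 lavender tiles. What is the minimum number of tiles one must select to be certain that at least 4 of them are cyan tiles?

In the worst case for collecting cyan tiles, every non-cyan tile comes out first.
There are 25 + 60 + 10 + 50 + 13 + 13 + 8 + 5 = 184 non-cyan tiles altogether.
After those, each further tile must be cyan, so 184 + 4 = 188 draws guarantee 4 cyan tiles.

188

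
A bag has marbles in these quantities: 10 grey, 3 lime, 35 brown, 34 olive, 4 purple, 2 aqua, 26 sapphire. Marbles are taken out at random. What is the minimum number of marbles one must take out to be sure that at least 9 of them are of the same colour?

An adversary could hand out at most 8 marbles per colour (lime, purple, aqua run out sooner): 8 + 3 + 8 + 8 + 4 + 2 + 8 = 41 marbles and still no colour has 9.
Pigeonhole: one more marble lands in a colour already at 8, so 42 draws are enough and 41 are not.

42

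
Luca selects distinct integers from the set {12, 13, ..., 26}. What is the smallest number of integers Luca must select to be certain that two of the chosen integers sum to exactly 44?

Two chosen integers sum to 44 exactly when both halves of some pair {x, 44−x} with 18 ≤ x ≤ 44−x ≤ 26 are chosen — 4 such pairs.
The remaining 7 elements (those with no distinct partner in range) can never complete a 44-sum, so the worst case takes all of them and one from each pair: 7 + 4 = 11.
The 12th integer has to be the second member of some pair, so 11 + 1 = 12.

12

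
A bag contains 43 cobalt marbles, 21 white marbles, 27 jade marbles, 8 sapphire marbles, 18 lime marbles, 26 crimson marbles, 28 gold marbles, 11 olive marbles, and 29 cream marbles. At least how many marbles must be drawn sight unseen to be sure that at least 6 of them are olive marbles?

In the worst case for collecting olive marbles, every non-olive marble comes out first.
There are 43 + 21 + 27 + 8 + 18 + 26 + 28 + 29 = 200 non-olive marbles altogether.
After those, each further marble must be olive, so 200 + 6 = 206 draws guarantee 6 olive marbles.

206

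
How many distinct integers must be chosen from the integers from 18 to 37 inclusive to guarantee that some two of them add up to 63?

15

Group the elements by complementary pair {x, 63−x}: {26,37}, {27,36}, {28,35}, …, giving 6 two-element pairs and 8 integers whose partner 63−x falls outside [18,37].
Treating each of those 14 groups as a pigeonhole, one can pick one integer per group — 14 integers — with no two summing to 63.
The 15th integer lands in an occupied pair, forcing a sum of 63.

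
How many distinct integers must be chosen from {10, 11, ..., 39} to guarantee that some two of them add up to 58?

Group the elements by complementary pair {x, 58−x}: {19,39}, {20,38}, {21,37}, …, giving 10 two-element pairs, the single value 29 (it cannot pair with itself since the integers are distinct), and 9 integers whose partner 58−x falls outside [10,39].
Treating each of those 20 groups as a pigeonhole, one can pick one integer per group — 20 integers — with no two summing to 58.
The 21st integer lands in an occupied pair, forcing a sum of 58.

21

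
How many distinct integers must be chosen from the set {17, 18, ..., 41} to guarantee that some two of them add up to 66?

Group the elements by complementary pair {x, 66−x}: {25,41}, {26,40}, {27,39}, …, giving 8 two-element pairs; the single value 33 (it cannot pair with itself since the integers are distinct); and 8 integers whose partner 66−x falls outside [17,41].
Treating each of those 17 groups as a pigeonhole, one can pick one integer per group — 17 integers — with no two summing to 66.
The 18th integer lands in an occupied pair, forcing a sum of 66.

18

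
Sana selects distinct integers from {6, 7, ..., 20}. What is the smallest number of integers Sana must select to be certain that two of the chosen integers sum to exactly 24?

10

Two chosen integers sum to 24 exactly when both halves of some pair {x, 24−x} with 6 ≤ x ≤ 24−x ≤ 18 are chosen — 6 such pairs.
The remaining 3 elements (those with no distinct partner in range) can never complete a 24-sum, so the worst case takes all of them and one from each pair: 3 + 6 = 9.
By the pigeonhole principle, the 10th integer has to be the second member of some pair, so 9 + 1 = 10.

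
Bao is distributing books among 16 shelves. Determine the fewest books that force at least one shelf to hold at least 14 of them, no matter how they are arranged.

209

With 208 books one could put exactly 13 in each of the 16 shelves, and no shelf would reach 14.
By pigeonhole, one more book must land in a shelf that already has 13, giving it 14.
So 16 × 13 + 1 = 209 books are required.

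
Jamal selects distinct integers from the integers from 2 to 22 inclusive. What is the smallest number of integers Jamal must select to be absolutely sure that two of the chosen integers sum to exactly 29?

14

Group the elements by complementary pair {x, 29−x}: {7,22}, {8,21}, {9,20}, …, giving 8 two-element pairs and 5 integers whose partner 29−x falls outside [2,22].
By pigeonhole, treating each of those 13 groups as a pigeonhole, one can pick one integer per group — 13 integers — with no two summing to 29.
The 14th integer lands in an occupied pair, forcing a sum of 29.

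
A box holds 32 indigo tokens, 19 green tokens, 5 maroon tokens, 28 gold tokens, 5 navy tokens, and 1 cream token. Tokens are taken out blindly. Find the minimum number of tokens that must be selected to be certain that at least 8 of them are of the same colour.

Pigeonhole: put each drawn token into a box by colour. The largest draw with every box below 8 takes min(count, 7) from each colour; colours with fewer than 7 contribute all they have.
Σ min(cᵢ, 7) = 7 + 7 + 5 + 7 + 5 + 1 = 32.
Draw number 32 + 1 = 33 must push one box to 8.

33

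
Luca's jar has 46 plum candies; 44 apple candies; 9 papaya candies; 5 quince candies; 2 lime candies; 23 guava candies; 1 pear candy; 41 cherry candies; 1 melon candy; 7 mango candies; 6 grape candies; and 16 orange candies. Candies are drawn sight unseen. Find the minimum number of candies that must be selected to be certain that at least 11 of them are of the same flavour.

82

An adversary could hand out at most 10 candies per flavour (7 flavours run out sooner): 10 + 10 + 9 + 5 + 2 + 10 + 1 + 10 + 1 + 7 + 6 + 10 = 81 candies and still no flavour has 11.
One more candy lands in a flavour already at 10, so 82 draws are enough and 81 are not.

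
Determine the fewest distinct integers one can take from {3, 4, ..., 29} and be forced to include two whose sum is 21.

20

Two chosen integers sum to 21 exactly when both halves of some pair {x, 21−x} with 3 ≤ x ≤ 21−x ≤ 18 are chosen — 8 such pairs.
The remaining 11 elements (those with no distinct partner in range) can never complete a 21-sum, so the worst case takes all of them and one from each pair: 11 + 8 = 19.
The 20th integer has to be the second member of some pair, so 19 + 1 = 20.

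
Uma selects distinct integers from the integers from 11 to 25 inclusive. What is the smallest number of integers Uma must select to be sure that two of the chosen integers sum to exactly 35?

Group the elements by complementary pair {x, 35−x}: {11,24}, {12,23}, {13,22}, …, giving 7 two-element pairs and 1 integer whose partner 35−x falls outside [11,25].
Treating each of those 8 groups as a pigeonhole, one can pick one integer per group — 8 integers — with no two summing to 35.
The 9th integer lands in an occupied pair, forcing a sum of 35.

9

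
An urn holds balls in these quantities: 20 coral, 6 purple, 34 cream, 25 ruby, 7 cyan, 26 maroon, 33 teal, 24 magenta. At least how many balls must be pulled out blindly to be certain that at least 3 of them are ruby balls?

153

In the worst case for collecting ruby balls, every non-ruby ball comes out first.
There are 20 + 6 + 34 + 7 + 26 + 33 + 24 = 150 non-ruby balls altogether.
After those, each further ball must be ruby, so 150 + 3 = 153 draws guarantee 3 ruby balls.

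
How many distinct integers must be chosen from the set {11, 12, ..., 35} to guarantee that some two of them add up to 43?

A set avoiding the sum 43 can contain at most one of each pair {x, 43−x}, plus the 3 elements whose complement lies outside the range.
The integers 22, …, 35 (14 of them) are such a set: any two sum to at least 22+23 = 45 > 43.
By the pigeonhole principle, any 15th integer completes one of the 11 pairs, so 15 choices force a sum of 43.

15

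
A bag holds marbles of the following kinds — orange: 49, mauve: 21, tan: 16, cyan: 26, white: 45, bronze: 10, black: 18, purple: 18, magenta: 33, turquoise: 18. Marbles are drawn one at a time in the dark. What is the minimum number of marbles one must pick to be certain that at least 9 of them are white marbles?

In the worst case for collecting white marbles, every non-white marble comes out first.
There are 49 + 21 + 16 + 26 + 10 + 18 + 18 + 33 + 18 = 209 non-white marbles altogether.
After those, each further marble must be white, so 209 + 9 = 218 draws guarantee 9 white marbles.

218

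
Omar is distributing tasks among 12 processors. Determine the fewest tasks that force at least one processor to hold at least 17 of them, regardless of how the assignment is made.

With 192 tasks one could put exactly 16 in each of the 12 processors, and no processor would reach 17.
One more task must land in a processor that already has 16, giving it 17.
So 12 × 16 + 1 = 193 tasks are required.

193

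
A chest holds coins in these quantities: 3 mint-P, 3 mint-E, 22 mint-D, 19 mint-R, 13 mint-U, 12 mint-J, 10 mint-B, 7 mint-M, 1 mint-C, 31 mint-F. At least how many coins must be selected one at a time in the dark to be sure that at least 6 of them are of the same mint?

By the pigeonhole principle, put each drawn coin into a box by mint. The largest draw with every box below 6 takes min(count, 5) from each mint; mints with fewer than 5 contribute all they have.
Σ min(cᵢ, 5) = 3 + 3 + 5 + 5 + 5 + 5 + 5 + 5 + 1 + 5 = 42.
Draw number 42 + 1 = 43 must push one box to 6.

43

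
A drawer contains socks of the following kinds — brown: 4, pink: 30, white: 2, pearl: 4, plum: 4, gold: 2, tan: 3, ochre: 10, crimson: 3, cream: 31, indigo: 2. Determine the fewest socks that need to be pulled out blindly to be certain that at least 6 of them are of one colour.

Pigeonhole: the 11 colours are the holes; the socks drawn are the pigeons.
To avoid 6 of any one colour, the worst case takes at most 5 of each colour, or every sock of a colour that has fewer than 5.
That gives 4 + 5 + 2 + 4 + 4 + 2 + 3 + 5 + 3 + 5 + 2 = 39 socks with no colour reaching 6.
The next sock forces some colour to 6, so 39 + 1 = 40.

40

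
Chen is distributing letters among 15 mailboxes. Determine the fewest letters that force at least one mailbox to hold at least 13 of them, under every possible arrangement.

With 180 letters one could put exactly 12 in each of the 15 mailboxes, and no mailbox would reach 13.
By pigeonhole, one more letter must land in a mailbox that already has 12, giving it 13.
So 15 × 12 + 1 = 181 letters are required.

181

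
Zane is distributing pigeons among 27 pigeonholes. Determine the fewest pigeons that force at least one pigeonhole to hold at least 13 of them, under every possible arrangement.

With 324 pigeons one could put exactly 12 in each of the 27 pigeonholes, and no pigeonhole would reach 13.
By the pigeonhole principle, one more pigeon must land in a pigeonhole that already has 12, giving it 13.
So 27 × 12 + 1 = 325 pigeons are required.

325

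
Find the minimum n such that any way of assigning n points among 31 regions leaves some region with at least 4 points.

With 93 points one could put exactly 3 in each of the 31 regions, and no region would reach 4.
By pigeonhole, one more point must land in a region that already has 3, giving it 4.
So 31 × 3 + 1 = 94 points are required.

94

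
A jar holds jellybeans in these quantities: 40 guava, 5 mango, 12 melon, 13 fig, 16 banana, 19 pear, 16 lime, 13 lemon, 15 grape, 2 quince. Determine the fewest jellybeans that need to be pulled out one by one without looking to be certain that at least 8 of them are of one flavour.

By the pigeonhole principle, put each drawn jellybean into a box by flavour. The largest draw with every box below 8 takes min(count, 7) from each flavour; flavours with fewer than 7 contribute all they have.
Σ min(cᵢ, 7) = 7 + 5 + 7 + 7 + 7 + 7 + 7 + 7 + 7 + 2 = 63.
Draw number 63 + 1 = 64 must push one box to 8.

64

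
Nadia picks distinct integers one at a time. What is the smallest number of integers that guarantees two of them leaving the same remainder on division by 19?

Pigeonhole: the 19 residue classes mod 19 are the pigeonholes.
With 19 integers one could put 1 in each residue class and have no class reach 2.
The 20th integer pushes some class to 2, so 19·1 + 1 = 20.

20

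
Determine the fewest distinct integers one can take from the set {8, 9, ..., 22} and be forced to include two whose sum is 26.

11

Two chosen integers sum to 26 exactly when both halves of some pair {x, 26−x} with 8 ≤ x ≤ 26−x ≤ 18 are chosen — 5 such pairs.
The remaining 5 elements (those with no distinct partner in range) can never complete a 26-sum, so the worst case takes all of them and one from each pair: 5 + 5 = 10.
By the pigeonhole principle, the 11th integer has to be the second member of some pair, so 10 + 1 = 11.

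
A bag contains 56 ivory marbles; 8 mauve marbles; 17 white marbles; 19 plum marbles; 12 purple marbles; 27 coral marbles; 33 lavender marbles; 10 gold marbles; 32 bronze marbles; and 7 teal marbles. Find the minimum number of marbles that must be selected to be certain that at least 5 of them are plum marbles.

In the worst case for collecting plum marbles, every non-plum marble comes out first.
There are 56 + 8 + 17 + 12 + 27 + 33 + 10 + 32 + 7 = 202 non-plum marbles altogether.
After those, each further marble must be plum, so 202 + 5 = 207 draws guarantee 5 plum marbles.

207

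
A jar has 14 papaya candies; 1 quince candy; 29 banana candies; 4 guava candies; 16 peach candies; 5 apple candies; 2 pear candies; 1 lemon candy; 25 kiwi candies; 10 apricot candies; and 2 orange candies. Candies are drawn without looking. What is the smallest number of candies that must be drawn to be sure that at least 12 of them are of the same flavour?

By the pigeonhole principle, put each drawn candy into a box by flavour. The largest draw with every box below 12 takes min(count, 11) from each flavour; flavours with fewer than 11 contribute all they have.
Σ min(cᵢ, 11) = 11 + 1 + 11 + 4 + 11 + 5 + 2 + 1 + 11 + 10 + 2 = 69.
Draw number 69 + 1 = 70 must push one box to 12.

70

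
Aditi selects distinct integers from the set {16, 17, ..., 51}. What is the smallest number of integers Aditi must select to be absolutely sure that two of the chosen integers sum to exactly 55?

Two chosen integers sum to 55 exactly when both halves of some pair {x, 55−x} with 16 ≤ x ≤ 55−x ≤ 39 are chosen — 12 such pairs.
The remaining 12 elements (those with no distinct partner in range) can never complete a 55-sum, so the worst case takes all of them and one from each pair: 12 + 12 = 24.
Pigeonhole: the 25th integer has to be the second member of some pair, so 24 + 1 = 25.

25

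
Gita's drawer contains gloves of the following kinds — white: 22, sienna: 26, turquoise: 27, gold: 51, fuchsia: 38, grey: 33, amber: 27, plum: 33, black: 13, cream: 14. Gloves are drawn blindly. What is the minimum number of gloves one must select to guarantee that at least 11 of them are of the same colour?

The 10 colours are the holes; the gloves drawn are the pigeons.
To avoid 11 of any one colour, the worst case takes at most 10 of each colour.
That gives 10 + 10 + 10 + 10 + 10 + 10 + 10 + 10 + 10 + 10 = 100 gloves with no colour reaching 11.
The next glove forces some colour to 11, so 100 + 1 = 101.

101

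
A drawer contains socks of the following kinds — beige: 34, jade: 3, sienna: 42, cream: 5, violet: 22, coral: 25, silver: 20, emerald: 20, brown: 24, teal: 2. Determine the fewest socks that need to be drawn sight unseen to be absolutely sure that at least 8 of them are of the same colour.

Pigeonhole: put each drawn sock into a box by colour. The largest draw with every box below 8 takes min(count, 7) from each colour; colours with fewer than 7 contribute all they have.
Σ min(cᵢ, 7) = 7 + 3 + 7 + 5 + 7 + 7 + 7 + 7 + 7 + 2 = 59.
Draw number 59 + 1 = 60 must push one box to 8.

60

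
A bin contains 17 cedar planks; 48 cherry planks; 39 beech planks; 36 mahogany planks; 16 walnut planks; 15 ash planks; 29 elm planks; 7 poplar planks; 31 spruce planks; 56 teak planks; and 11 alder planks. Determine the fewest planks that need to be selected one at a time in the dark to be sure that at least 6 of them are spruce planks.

In the worst case for collecting spruce planks, every non-spruce plank comes out first.
There are 17 + 48 + 39 + 36 + 16 + 15 + 29 + 7 + 56 + 11 = 274 non-spruce planks altogether.
After those, each further plank must be spruce, so 274 + 6 = 280 draws guarantee 6 spruce planks.

280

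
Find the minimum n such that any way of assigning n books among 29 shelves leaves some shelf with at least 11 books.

291

With 290 books one could put exactly 10 in each of the 29 shelves, and no shelf would reach 11.
One more book must land in a shelf that already has 10, giving it 11.
So 29 × 10 + 1 = 291 books are required.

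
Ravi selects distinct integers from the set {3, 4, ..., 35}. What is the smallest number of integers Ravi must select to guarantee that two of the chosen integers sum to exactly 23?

Group the elements by complementary pair {x, 23−x}: {3,20}, {4,19}, {5,18}, …, giving 9 two-element pairs and 15 integers whose partner 23−x falls outside [3,35].
Treating each of those 24 groups as a pigeonhole, one can pick one integer per group — 24 integers — with no two summing to 23.
The 25th integer lands in an occupied pair, forcing a sum of 23.

25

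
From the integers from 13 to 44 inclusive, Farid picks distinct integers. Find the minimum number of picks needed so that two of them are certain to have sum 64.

Two chosen integers sum to 64 exactly when both halves of some pair {x, 64−x} with 20 ≤ x ≤ 64−x ≤ 44 are chosen — 12 such pairs.
The remaining 8 elements (those with no distinct partner in range) can never complete a 64-sum, so the worst case takes all of them and one from each pair: 8 + 12 = 20.
The 21st integer has to be the second member of some pair, so 20 + 1 = 21.

21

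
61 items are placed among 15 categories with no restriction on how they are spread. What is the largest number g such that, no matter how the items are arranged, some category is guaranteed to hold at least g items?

By the pigeonhole principle, the 15 categories are the holes and the 61 items are the pigeons.
If every category held at most 4 items, the total would be at most 15 × 4 = 60, which is less than 61.
So some category holds at least ⌈61/15⌉ = 5 items.

5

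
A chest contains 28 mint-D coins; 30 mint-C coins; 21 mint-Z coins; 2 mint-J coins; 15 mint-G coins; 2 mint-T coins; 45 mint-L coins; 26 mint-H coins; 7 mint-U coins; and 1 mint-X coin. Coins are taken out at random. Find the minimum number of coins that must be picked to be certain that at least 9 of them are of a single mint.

Pigeonhole: put each drawn coin into a box by mint. The largest draw with every box below 9 takes min(count, 8) from each mint; mints with fewer than 8 contribute all they have.
Σ min(cᵢ, 8) = 8 + 8 + 8 + 2 + 8 + 2 + 8 + 8 + 7 + 1 = 60.
Draw number 60 + 1 = 61 must push one box to 9.

61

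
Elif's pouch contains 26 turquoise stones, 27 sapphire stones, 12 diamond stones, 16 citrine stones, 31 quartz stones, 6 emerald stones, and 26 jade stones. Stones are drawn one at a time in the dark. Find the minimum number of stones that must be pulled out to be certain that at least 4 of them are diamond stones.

In the worst case for collecting diamond stones, every non-diamond stone comes out first.
There are 26 + 27 + 16 + 31 + 6 + 26 = 132 non-diamond stones altogether.
After those, each further stone must be diamond, so 132 + 4 = 136 draws guarantee 4 diamond stones.

136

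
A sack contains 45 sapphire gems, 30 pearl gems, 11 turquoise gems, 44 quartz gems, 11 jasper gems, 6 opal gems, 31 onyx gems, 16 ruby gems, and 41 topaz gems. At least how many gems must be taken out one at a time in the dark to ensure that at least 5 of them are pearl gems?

In the worst case for collecting pearl gems, every non-pearl gem comes out first.
There are 45 + 11 + 44 + 11 + 6 + 31 + 16 + 41 = 205 non-pearl gems altogether.
After those, each further gem must be pearl, so 205 + 5 = 210 draws guarantee 5 pearl gems.

210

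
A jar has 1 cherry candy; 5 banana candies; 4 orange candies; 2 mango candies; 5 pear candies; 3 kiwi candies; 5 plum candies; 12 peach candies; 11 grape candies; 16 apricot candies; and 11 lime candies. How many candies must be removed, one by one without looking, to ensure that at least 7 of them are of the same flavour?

An adversary could hand out at most 6 candies per flavour (7 flavours run out sooner): 1 + 5 + 4 + 2 + 5 + 3 + 5 + 6 + 6 + 6 + 6 = 49 candies and still no flavour has 7.
One more candy lands in a flavour already at 6, so 50 draws are enough and 49 are not.

50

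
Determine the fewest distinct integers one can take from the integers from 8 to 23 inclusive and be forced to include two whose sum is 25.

A set avoiding the sum 25 can contain at most one of each pair {x, 25−x}, plus the 6 elements whose complement lies outside the range.
The integers 13, …, 23 (11 of them) are such a set: any two sum to at least 13+14 = 27 > 25.
By the pigeonhole principle, any 12th integer completes one of the 5 pairs, so 12 choices force a sum of 25.

12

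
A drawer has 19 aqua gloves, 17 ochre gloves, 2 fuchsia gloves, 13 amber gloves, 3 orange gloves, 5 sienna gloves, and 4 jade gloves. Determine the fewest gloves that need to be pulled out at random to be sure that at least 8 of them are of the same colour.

By pigeonhole, the 7 colours are the holes; the gloves drawn are the pigeons.
To avoid 8 of any one colour, the worst case takes at most 7 of each colour, or every glove of a colour that has fewer than 7.
That gives 7 + 7 + 2 + 7 + 3 + 5 + 4 = 35 gloves with no colour reaching 8.
The next glove forces some colour to 8, so 35 + 1 = 36.

36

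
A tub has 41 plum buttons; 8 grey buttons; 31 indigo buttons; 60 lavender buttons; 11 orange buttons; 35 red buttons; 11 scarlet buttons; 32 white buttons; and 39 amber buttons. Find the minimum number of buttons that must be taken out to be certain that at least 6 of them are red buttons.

In the worst case for collecting red buttons, every non-red button comes out first.
There are 41 + 8 + 31 + 60 + 11 + 11 + 32 + 39 = 233 non-red buttons altogether.
After those, each further button must be red, so 233 + 6 = 239 draws guarantee 6 red buttons.

239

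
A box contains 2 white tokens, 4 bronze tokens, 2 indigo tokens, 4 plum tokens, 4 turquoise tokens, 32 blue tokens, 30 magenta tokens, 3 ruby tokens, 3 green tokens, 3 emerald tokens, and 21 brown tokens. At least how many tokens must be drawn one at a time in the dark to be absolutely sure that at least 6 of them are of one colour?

The 11 colours are the holes; the tokens drawn are the pigeons.
To avoid 6 of any one colour, the worst case takes at most 5 of each colour, or every token of a colour that has fewer than 5.
That gives 2 + 4 + 2 + 4 + 4 + 5 + 5 + 3 + 3 + 3 + 5 = 40 tokens with no colour reaching 6.
The next token forces some colour to 6, so 40 + 1 = 41.

41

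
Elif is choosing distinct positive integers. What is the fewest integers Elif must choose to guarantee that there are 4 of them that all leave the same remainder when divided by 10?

The 10 residue classes mod 10 are the pigeonholes.
With 30 integers one could put 3 in each residue class and have no class reach 4.
The 31st integer pushes some class to 4, so 10·3 + 1 = 31.

31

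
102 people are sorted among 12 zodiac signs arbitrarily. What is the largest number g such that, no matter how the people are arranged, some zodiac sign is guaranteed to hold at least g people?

The 12 zodiac signs are the holes and the 102 people are the pigeons.
If every zodiac sign held at most 8 people, the total would be at most 12 × 8 = 96, which is less than 102.
So some zodiac sign holds at least ⌈102/12⌉ = 9 people.

9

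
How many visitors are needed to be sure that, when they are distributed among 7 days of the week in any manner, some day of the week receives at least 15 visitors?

With 98 visitors one could put exactly 14 in each of the 7 days of the week, and no day of the week would reach 15.
One more visitor must land in a day of the week that already has 14, giving it 15.
So 7 × 14 + 1 = 99 visitors are required.

99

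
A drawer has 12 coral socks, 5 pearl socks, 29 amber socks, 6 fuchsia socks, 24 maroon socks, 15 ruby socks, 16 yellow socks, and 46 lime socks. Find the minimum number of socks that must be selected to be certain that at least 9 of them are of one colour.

60

An adversary could hand out at most 8 socks per colour (pearl, fuchsia run out sooner): 8 + 5 + 8 + 6 + 8 + 8 + 8 + 8 = 59 socks and still no colour has 9.
By pigeonhole, one more sock lands in a colour already at 8, so 60 draws are enough and 59 are not.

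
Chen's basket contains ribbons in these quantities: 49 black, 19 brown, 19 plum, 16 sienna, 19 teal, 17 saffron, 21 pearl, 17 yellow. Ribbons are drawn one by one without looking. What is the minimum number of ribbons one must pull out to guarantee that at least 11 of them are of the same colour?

81

An adversary could hand out at most 10 ribbons per colour: 10 + 10 + 10 + 10 + 10 + 10 + 10 + 10 = 80 ribbons and still no colour has 11.
Pigeonhole: one more ribbon lands in a colour already at 10, so 81 draws are enough and 80 are not.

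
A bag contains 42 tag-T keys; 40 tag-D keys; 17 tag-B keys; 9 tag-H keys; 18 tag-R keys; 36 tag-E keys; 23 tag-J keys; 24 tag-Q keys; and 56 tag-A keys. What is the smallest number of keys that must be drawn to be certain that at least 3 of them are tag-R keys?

In the worst case for collecting tag-R keys, every non-tag-R key comes out first.
There are 42 + 40 + 17 + 9 + 36 + 23 + 24 + 56 = 247 non-tag-R keys altogether.
After those, each further key must be tag-R, so 247 + 3 = 250 draws guarantee 3 tag-R keys.

250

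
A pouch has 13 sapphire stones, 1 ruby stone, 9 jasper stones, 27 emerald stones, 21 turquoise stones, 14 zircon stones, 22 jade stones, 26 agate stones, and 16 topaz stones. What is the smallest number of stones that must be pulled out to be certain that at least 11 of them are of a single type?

81

An adversary could hand out at most 10 stones per type (ruby, jasper run out sooner): 10 + 1 + 9 + 10 + 10 + 10 + 10 + 10 + 10 = 80 stones and still no type has 11.
Pigeonhole: one more stone lands in a type already at 10, so 81 draws are enough and 80 are not.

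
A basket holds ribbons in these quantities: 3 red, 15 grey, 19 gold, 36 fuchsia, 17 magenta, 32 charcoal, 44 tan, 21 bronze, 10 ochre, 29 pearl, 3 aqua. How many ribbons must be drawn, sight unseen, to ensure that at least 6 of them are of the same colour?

52

An adversary could hand out at most 5 ribbons per colour (red, aqua run out sooner): 3 + 5 + 5 + 5 + 5 + 5 + 5 + 5 + 5 + 5 + 3 = 51 ribbons and still no colour has 6.
By pigeonhole, one more ribbon lands in a colour already at 5, so 52 draws are enough and 51 are not.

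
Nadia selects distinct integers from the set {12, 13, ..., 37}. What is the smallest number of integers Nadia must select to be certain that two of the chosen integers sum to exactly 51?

15

Group the elements by complementary pair {x, 51−x}: {14,37}, {15,36}, {16,35}, …, giving 12 two-element pairs and 2 integers whose partner 51−x falls outside [12,37].
By pigeonhole, treating each of those 14 groups as a pigeonhole, one can pick one integer per group — 14 integers — with no two summing to 51.
The 15th integer lands in an occupied pair, forcing a sum of 51.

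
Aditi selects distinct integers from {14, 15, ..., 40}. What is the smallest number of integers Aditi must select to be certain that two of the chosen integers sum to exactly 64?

Group the elements by complementary pair {x, 64−x}: {24,40}, {25,39}, {26,38}, …, giving 8 two-element pairs; the single value 32 (it cannot pair with itself since the integers are distinct); and 10 integers whose partner 64−x falls outside [14,40].
Treating each of those 19 groups as a pigeonhole, one can pick one integer per group — 19 integers — with no two summing to 64.
The 20th integer lands in an occupied pair, forcing a sum of 64.

20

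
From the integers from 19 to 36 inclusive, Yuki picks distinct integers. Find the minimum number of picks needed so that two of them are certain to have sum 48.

A set avoiding the sum 48 can contain at most one of each pair {x, 48−x}, plus the 8 elements whose complement lies outside the range or equal to its own complement.
The integers 24, …, 36 (13 of them) are such a set: any two sum to at least 24+25 = 49 > 48.
By the pigeonhole principle, any 14th integer completes one of the 5 pairs, so 14 choices force a sum of 48.

14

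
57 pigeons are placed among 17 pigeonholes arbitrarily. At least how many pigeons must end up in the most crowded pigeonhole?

By pigeonhole, the 17 pigeonholes are the holes and the 57 pigeons are the pigeons.
If every pigeonhole held at most 3 pigeons, the total would be at most 17 × 3 = 51, which is less than 57.
So some pigeonhole holds at least ⌈57/17⌉ = 4 pigeons.

4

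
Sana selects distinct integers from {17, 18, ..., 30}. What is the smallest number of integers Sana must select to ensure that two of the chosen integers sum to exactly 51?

10

Group the elements by complementary pair {x, 51−x}: {21,30}, {22,29}, {23,28}, …, giving 5 two-element pairs and 4 integers whose partner 51−x falls outside [17,30].
Treating each of those 9 groups as a pigeonhole, one can pick one integer per group — 9 integers — with no two summing to 51.
The 10th integer lands in an occupied pair, forcing a sum of 51.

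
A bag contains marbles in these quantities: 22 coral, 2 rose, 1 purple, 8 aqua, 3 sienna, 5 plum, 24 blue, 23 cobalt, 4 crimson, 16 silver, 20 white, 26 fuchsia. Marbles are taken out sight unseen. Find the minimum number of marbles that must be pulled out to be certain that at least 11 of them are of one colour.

84

Put each drawn marble into a box by colour. The largest draw with every box below 11 takes min(count, 10) from each colour; colours with fewer than 10 contribute all they have.
Σ min(cᵢ, 10) = 10 + 2 + 1 + 8 + 3 + 5 + 10 + 10 + 4 + 10 + 10 + 10 = 83.
Draw number 83 + 1 = 84 must push one box to 11.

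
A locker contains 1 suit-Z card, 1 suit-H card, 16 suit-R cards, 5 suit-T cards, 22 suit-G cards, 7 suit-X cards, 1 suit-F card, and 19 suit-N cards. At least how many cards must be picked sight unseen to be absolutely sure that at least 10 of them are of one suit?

43

Pigeonhole: put each drawn card into a box by suit. The largest draw with every box below 10 takes min(count, 9) from each suit; suits with fewer than 9 contribute all they have.
Σ min(cᵢ, 9) = 1 + 1 + 9 + 5 + 9 + 7 + 1 + 9 = 42.
Draw number 42 + 1 = 43 must push one box to 10.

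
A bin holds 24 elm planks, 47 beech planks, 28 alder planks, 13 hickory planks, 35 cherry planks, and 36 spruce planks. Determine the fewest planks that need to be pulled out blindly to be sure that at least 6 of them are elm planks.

In the worst case for collecting elm planks, every non-elm plank comes out first.
There are 47 + 28 + 13 + 35 + 36 = 159 non-elm planks altogether.
After those, each further plank must be elm, so 159 + 6 = 165 draws guarantee 6 elm planks.

165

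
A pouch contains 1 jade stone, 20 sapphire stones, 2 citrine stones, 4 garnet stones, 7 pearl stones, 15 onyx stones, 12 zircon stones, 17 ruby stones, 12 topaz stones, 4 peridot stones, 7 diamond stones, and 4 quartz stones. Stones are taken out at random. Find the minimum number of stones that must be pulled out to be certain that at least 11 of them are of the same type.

Pigeonhole: put each drawn stone into a box by type. The largest draw with every box below 11 takes min(count, 10) from each type; types with fewer than 10 contribute all they have.
Σ min(cᵢ, 10) = 1 + 10 + 2 + 4 + 7 + 10 + 10 + 10 + 10 + 4 + 7 + 4 = 79.
Draw number 79 + 1 = 80 must push one box to 11.

80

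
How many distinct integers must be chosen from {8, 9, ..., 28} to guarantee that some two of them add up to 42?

Group the elements by complementary pair {x, 42−x}: {14,28}, {15,27}, {16,26}, …, giving 7 two-element pairs, the single value 21 (it cannot pair with itself since the integers are distinct), and 6 integers whose partner 42−x falls outside [8,28].
Treating each of those 14 groups as a pigeonhole, one can pick one integer per group — 14 integers — with no two summing to 42.
The 15th integer lands in an occupied pair, forcing a sum of 42.

15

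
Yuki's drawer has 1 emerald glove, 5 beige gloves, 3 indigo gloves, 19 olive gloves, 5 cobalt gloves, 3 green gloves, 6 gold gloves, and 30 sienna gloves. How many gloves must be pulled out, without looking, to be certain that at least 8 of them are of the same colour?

38

By the pigeonhole principle, the 8 colours are the holes; the gloves drawn are the pigeons.
To avoid 8 of any one colour, the worst case takes at most 7 of each colour, or every glove of a colour that has fewer than 7.
That gives 1 + 5 + 3 + 7 + 5 + 3 + 6 + 7 = 37 gloves with no colour reaching 8.
The next glove forces some colour to 8, so 37 + 1 = 38.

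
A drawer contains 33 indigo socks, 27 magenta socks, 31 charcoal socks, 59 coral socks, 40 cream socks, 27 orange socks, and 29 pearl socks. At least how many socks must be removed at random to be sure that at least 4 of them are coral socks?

191

In the worst case for collecting coral socks, every non-coral sock comes out first.
There are 33 + 27 + 31 + 40 + 27 + 29 = 187 non-coral socks altogether.
After those, each further sock must be coral, so 187 + 4 = 191 draws guarantee 4 coral socks.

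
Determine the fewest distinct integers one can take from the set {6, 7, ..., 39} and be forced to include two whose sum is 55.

23

A set avoiding the sum 55 can contain at most one of each pair {x, 55−x}, plus the 10 elements whose complement lies outside the range.
The integers 6, …, 27 (22 of them) are such a set: any two sum to at least 6+7 = 13 and at most 26+27 = 53 < 55.
By the pigeonhole principle, any 23rd integer completes one of the 12 pairs, so 23 choices force a sum of 55.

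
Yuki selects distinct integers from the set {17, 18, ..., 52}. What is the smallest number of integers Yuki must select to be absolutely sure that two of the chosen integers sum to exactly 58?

A set avoiding the sum 58 can contain at most one of each pair {x, 58−x}, plus the 12 elements whose complement lies outside the range or equal to its own complement.
The integers 29, …, 52 (24 of them) are such a set: any two sum to at least 29+30 = 59 > 58.
Any 25th integer completes one of the 12 pairs, so 25 choices force a sum of 58.

25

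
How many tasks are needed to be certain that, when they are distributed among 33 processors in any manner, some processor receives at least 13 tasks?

With 396 tasks one could put exactly 12 in each of the 33 processors, and no processor would reach 13.
By pigeonhole, one more task must land in a processor that already has 12, giving it 13.
So 33 × 12 + 1 = 397 tasks are required.

397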